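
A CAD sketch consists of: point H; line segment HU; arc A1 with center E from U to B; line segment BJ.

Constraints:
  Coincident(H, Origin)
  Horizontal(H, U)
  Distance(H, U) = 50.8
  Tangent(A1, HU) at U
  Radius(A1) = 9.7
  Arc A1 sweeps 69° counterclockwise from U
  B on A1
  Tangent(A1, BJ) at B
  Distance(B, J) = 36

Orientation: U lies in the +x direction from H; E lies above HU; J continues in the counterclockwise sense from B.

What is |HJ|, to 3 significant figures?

82.9

H is at the origin; H and U share the same y with |HU| = 50.8 and U on the +x side, so U = (50.8, 0.00). Since A1 is tangent to HU there, EU ⟂ HU, so E = U + (0, 9.7) = (50.8, 9.70). On A1, U sits at bearing -90° from E; a 69° counterclockwise sweep puts B at bearing -21°, so B = E + 9.7·(cos -21°, sin -21°) = (59.9, 6.22). A1 meets BJ tangentially, so EB is at right angles to BJ, so BJ runs along (−sin -21°, cos -21°); with |BJ| = 36.0, J = (72.8, 39.8). Then |HJ| = |J − H| = 82.9.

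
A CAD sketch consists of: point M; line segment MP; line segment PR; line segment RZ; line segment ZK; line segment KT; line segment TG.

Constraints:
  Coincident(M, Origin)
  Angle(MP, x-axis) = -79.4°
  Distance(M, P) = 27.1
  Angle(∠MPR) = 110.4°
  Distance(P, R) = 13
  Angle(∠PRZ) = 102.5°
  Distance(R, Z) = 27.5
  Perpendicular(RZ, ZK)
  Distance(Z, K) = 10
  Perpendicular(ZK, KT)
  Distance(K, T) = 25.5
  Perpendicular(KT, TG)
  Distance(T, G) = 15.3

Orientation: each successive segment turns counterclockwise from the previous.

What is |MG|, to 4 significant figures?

37.31

M is at the origin; MP runs at -79.4° with length 27.1, so P = (4.985, -26.64). ∠MPR = 110.4° gives PR at -9.800° from the x-axis; with |PR| = 13.0, R = (17.80, -28.85). ∠PRZ = 102.5° gives RZ at 67.70° from the x-axis; with |RZ| = 27.5, Z = (28.23, -3.407). RZ ⟂ ZK, so ZK runs at 157.7°; with |ZK| = 10.0, K = (18.98, 0.3876). The perpendicularity gives KT at right angles to ZK, so KT runs at -112.3°; with |KT| = 25.5, T = (9.302, -23.21). KT is perpendicular to TG, so TG runs at -22.30°; with |TG| = 15.3, G = (23.46, -29.01). Then |MG| = |G − M| = 37.31.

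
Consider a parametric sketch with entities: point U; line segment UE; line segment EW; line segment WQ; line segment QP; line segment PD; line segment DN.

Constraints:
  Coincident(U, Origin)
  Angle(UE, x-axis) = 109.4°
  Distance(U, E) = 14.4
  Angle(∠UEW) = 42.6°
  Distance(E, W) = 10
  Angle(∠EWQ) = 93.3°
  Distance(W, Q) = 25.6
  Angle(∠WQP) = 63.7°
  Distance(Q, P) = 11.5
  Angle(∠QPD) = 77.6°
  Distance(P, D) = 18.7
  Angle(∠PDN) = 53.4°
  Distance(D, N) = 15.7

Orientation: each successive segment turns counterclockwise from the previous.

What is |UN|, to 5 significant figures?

12.522

U is at the origin; UE runs at 109.4° with length 14.4, so E = (-4.7831, 13.582). ∠UEW = 42.6° gives EW at -113.20° from the x-axis; with |EW| = 10.0, W = (-8.7225, 4.3911). ∠EWQ = 93.3° gives WQ at -26.500° from the x-axis; with |WQ| = 25.6, Q = (14.188, -7.0316). ∠WQP = 63.7° gives QP at 89.800° from the x-axis; with |QP| = 11.5, P = (14.228, 4.4683). ∠QPD = 77.6° gives PD at -167.80° from the x-axis; with |PD| = 18.7, D = (-4.0498, 0.51655). ∠PDN = 53.4° gives DN at -41.200° from the x-axis; with |DN| = 15.7, N = (7.7632, -9.8249). Then |UN| = |N − U| = 12.522.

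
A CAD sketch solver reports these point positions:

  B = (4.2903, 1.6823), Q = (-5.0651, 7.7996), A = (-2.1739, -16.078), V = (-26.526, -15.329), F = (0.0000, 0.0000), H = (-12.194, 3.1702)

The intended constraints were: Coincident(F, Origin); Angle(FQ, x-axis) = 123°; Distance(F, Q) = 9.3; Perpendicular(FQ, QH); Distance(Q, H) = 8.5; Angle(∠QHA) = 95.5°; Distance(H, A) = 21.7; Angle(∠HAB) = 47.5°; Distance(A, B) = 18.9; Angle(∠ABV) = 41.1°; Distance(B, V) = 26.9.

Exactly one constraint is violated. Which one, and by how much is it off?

Distance(B, V) = 26.9 — off by 8.30.

F = (0.00, 0.00) ✓; FQ at 123.0° ✓; |FQ| = 9.300 ✓; ∠(FQ, QH) = 90.00° ✓; |QH| = 8.500 ✓; ∠QHA = 95.50° ✓; |HA| = 21.70 ✓; ∠HAB = 47.50° ✓; |AB| = 18.90 ✓; ∠ABV = 41.10° ✓; |BV| = 35.20 ✗.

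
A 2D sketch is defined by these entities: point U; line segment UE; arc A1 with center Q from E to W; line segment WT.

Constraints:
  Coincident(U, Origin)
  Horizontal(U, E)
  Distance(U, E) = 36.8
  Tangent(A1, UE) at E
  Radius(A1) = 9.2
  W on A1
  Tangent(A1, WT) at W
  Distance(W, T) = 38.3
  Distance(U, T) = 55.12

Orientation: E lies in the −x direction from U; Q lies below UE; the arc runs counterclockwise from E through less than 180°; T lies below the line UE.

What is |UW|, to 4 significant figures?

46.95

U is at the origin; U and E share the same y with |UE| = 36.8 and E on the −x side, so E = (-36.80, 0.000). The tangent condition forces QE to be normal to UE, so Q = E + (0, -9.2) = (-36.80, -9.200). Since QW ⟂ WT (tangency), |QT| = √(9.2² + 38.3²) = 39.39 regardless of where W sits on A1. So T lies on both circle(U, 55.12) and circle(Q, 39.39); the below-UE intersection is T = (-27.86, -47.56). W is the foot of the tangent from T: W = (-45.02, -13.32).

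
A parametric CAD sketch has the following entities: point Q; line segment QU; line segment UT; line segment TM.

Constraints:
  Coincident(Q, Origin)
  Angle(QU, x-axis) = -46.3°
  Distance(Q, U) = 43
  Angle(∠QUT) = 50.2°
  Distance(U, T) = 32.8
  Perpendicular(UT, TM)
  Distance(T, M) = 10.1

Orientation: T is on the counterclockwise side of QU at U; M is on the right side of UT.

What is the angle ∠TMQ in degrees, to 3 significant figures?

6.97°

Q is at the origin; QU runs at -46.3° with length 43.0, so U = 43.0·(cos -46.3°, sin -46.3°) = (29.7, -31.1). ∠QUT = 50.2°, so UT runs at -46.3° + (180° − 50.2°) = 83.5° from the x-axis; with |UT| = 32.8, T = U + 32.8·(cos 83.5°, sin 83.5°) = (33.4, 1.50). The perpendicularity gives TM at right angles to UT; with |TM| = 10.1 on the right of UT, M = T + 10.1·(0.994, -0.113) = (43.5, 0.358). Then cos ∠TMQ = MT·MQ / (|MT||MQ|), giving 6.97°.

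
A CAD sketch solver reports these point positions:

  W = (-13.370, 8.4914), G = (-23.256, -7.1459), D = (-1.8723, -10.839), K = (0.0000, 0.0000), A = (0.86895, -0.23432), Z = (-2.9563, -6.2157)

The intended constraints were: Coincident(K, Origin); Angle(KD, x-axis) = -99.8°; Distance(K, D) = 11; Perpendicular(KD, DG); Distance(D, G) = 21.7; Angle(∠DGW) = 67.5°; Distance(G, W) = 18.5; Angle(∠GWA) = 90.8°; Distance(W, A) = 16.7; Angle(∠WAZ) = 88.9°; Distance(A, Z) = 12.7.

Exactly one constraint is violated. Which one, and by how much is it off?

Distance(A, Z) = 12.7 — off by 5.60.

K = (0.00, 0.00) ✓; KD at -99.80° ✓; |KD| = 11.00 ✓; ∠(KD, DG) = 90.00° ✓; |DG| = 21.70 ✓; ∠DGW = 67.50° ✓; |GW| = 18.50 ✓; ∠GWA = 90.80° ✓; |WA| = 16.70 ✓; ∠WAZ = 88.90° ✓; |AZ| = 7.100 ✗.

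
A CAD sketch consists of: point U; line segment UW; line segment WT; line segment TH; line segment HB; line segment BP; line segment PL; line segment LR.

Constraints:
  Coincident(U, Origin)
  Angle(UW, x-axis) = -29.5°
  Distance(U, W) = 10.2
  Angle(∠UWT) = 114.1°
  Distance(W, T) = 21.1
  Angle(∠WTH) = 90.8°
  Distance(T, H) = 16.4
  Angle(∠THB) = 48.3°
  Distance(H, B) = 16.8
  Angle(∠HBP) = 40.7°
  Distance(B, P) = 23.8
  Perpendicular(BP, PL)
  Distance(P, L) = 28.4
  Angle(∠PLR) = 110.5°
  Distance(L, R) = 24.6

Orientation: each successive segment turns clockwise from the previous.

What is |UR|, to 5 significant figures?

35.724

U is at the origin; UW runs at -29.5° with length 10.2, so W = (8.8776, -5.0227). ∠UWT = 114.1° gives WT at -95.400° from the x-axis; with |WT| = 21.1, T = (6.8919, -26.029). ∠WTH = 90.8° gives TH at 175.40° from the x-axis; with |TH| = 16.4, H = (-9.4552, -24.714). ∠THB = 48.3° gives HB at 43.700° from the x-axis; with |HB| = 16.8, B = (2.6906, -13.107). ∠HBP = 40.7° gives BP at -95.600° from the x-axis; with |BP| = 23.8, P = (0.36814, -36.793). The perpendicularity gives PL at right angles to BP, so PL runs at 174.40°; with |PL| = 28.4, L = (-27.896, -34.022). ∠PLR = 110.5° gives LR at 104.90° from the x-axis; with |LR| = 24.6, R = (-34.222, -10.249). Then |UR| = |R − U| = 35.724.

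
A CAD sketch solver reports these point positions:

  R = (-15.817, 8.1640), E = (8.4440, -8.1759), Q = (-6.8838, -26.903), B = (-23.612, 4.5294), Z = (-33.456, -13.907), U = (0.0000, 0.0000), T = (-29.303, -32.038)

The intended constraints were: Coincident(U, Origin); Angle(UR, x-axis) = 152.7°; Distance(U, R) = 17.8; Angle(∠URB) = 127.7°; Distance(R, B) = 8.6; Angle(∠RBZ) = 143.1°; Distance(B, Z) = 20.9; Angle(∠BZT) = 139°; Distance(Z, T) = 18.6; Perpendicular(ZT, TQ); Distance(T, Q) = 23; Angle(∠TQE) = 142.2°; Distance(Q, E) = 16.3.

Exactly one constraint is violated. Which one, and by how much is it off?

Distance(Q, E) = 16.3 — off by 7.90.

U = (0.00, 0.00) ✓; UR at 152.7° ✓; |UR| = 17.80 ✓; ∠URB = 127.7° ✓; |RB| = 8.601 ✓; ∠RBZ = 143.1° ✓; |BZ| = 20.90 ✓; ∠BZT = 139.0° ✓; |ZT| = 18.60 ✓; ∠(ZT, TQ) = 90.00° ✓; |TQ| = 23.00 ✓; ∠TQE = 142.2° ✓; |QE| = 24.20 ✗.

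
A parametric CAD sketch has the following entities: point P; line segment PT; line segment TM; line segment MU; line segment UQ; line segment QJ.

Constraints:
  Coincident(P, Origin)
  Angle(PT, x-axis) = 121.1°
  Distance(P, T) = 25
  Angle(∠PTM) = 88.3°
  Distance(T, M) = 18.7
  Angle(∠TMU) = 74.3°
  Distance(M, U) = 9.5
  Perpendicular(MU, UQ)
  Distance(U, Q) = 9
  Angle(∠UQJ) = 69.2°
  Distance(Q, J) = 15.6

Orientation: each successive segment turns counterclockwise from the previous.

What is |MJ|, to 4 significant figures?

6.149

P is at the origin; PT runs at 121.1° with length 25.0, so T = (-12.91, 21.41). ∠PTM = 88.3° gives TM at -147.2° from the x-axis; with |TM| = 18.7, M = (-28.63, 11.28). ∠TMU = 74.3° gives MU at -41.50° from the x-axis; with |MU| = 9.5, U = (-21.52, 4.982). The perpendicularity gives UQ at right angles to MU, so UQ runs at 48.50°; with |UQ| = 9.0, Q = (-15.55, 11.72). ∠UQJ = 69.2° gives QJ at 159.3° from the x-axis; with |QJ| = 15.6, J = (-30.15, 17.24). Then |MJ| = |J − M| = 6.149.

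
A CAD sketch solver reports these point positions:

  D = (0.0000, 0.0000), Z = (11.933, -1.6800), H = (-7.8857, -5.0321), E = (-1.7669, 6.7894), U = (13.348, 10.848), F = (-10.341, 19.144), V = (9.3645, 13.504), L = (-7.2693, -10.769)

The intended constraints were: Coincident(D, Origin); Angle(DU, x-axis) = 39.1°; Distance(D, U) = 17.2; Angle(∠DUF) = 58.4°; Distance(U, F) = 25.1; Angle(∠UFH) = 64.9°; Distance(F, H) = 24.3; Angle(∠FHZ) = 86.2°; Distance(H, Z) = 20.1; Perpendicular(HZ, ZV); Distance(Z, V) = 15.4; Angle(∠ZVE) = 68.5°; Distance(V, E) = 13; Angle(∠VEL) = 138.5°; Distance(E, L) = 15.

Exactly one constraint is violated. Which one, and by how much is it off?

Distance(E, L) = 15 — off by 3.40.

D = (0.00, 0.00) ✓; DU at 39.10° ✓; |DU| = 17.20 ✓; ∠DUF = 58.40° ✓; |UF| = 25.10 ✓; ∠UFH = 64.90° ✓; |FH| = 24.30 ✓; ∠FHZ = 86.20° ✓; |HZ| = 20.10 ✓; ∠(HZ, ZV) = 90.00° ✓; |ZV| = 15.40 ✓; ∠ZVE = 68.50° ✓; |VE| = 13.00 ✓; ∠VEL = 138.5° ✓; |EL| = 18.40 ✗.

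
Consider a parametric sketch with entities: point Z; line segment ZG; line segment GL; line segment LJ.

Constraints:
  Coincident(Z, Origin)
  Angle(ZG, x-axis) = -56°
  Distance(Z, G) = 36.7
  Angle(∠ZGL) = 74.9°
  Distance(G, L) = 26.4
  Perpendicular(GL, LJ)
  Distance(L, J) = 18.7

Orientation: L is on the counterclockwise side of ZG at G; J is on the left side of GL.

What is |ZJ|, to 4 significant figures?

23.74

Z is at the origin; ZG runs at -56.0° with length 36.7, so G = 36.7·(cos -56.0°, sin -56.0°) = (20.52, -30.43). ∠ZGL = 74.9°, so GL runs at -56.0° + (180° − 74.9°) = 49.10° from the x-axis; with |GL| = 26.4, L = G + 26.4·(cos 49.10°, sin 49.10°) = (37.81, -10.47). GL ⟂ LJ; with |LJ| = 18.7 on the left of GL, J = L + 18.7·(-0.7559, 0.6547) = (23.67, 1.773). Then |ZJ| = |J − Z| = 23.74.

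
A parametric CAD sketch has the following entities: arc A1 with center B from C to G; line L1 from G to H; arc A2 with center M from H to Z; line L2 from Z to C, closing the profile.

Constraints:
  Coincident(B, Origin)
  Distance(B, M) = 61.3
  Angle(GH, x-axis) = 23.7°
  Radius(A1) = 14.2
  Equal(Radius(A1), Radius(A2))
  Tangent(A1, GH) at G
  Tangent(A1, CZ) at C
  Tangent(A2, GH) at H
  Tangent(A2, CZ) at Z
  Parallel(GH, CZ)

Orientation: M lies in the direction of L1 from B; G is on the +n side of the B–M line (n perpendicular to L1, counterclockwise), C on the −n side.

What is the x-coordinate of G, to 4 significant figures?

-5.708

B is at the origin and M lies 61.3 along u from B, so M = 61.3·u = (56.13, 24.64). Tangency of A1 to both parallel lines with radius 14.2 puts G and C at B ± 14.2·n: G = (-5.708, 13.00), C = (5.708, -13.00). So G.x = -5.708.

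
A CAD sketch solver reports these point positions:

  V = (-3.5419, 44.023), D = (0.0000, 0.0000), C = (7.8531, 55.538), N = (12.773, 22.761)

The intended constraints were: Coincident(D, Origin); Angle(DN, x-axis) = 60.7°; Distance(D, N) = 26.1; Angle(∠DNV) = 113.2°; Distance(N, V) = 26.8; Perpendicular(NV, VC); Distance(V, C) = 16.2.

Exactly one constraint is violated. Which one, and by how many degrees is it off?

Perpendicular(NV, VC) — off by 7.80°.

D = (0.00, 0.00) ✓; DN at 60.70° ✓; |DN| = 26.10 ✓; ∠DNV = 113.2° ✓; |NV| = 26.80 ✓; ∠(NV, VC) = 82.20° ✗; |VC| = 16.20 ✓.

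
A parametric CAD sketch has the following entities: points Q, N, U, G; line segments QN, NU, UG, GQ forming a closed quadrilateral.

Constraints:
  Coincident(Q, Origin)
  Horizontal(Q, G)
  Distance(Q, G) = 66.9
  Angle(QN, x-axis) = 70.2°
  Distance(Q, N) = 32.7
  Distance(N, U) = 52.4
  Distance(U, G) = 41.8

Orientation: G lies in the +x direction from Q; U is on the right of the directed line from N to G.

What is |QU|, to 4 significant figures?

34.61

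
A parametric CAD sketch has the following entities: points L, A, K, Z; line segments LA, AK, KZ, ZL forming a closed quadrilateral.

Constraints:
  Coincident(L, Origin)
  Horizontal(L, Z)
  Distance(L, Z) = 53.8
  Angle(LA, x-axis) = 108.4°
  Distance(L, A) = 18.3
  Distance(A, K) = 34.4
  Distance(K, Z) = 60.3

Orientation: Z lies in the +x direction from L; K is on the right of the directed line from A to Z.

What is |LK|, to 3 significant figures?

17.5

Checks: |AK| = 34.40 ✓; |KZ| = 60.30 ✓.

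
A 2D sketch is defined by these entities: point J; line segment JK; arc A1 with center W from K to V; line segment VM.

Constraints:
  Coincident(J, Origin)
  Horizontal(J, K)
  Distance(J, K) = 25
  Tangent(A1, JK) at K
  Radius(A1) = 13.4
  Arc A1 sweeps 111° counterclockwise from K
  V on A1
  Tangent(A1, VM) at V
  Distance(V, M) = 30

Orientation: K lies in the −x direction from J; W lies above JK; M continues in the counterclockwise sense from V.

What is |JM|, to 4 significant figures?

51.72

On A1, K sits at bearing -90° from W; a 111° counterclockwise sweep puts V at bearing 21°, so V = W + 13.4·(cos 21°, sin 21°) = (-12.49, 18.20). The tangent condition forces WV to be normal to VM, so VM runs along (−sin 21°, cos 21°); with |VM| = 30.0, M = (-23.24, 46.21). Then |JM| = |M − J| = 51.72.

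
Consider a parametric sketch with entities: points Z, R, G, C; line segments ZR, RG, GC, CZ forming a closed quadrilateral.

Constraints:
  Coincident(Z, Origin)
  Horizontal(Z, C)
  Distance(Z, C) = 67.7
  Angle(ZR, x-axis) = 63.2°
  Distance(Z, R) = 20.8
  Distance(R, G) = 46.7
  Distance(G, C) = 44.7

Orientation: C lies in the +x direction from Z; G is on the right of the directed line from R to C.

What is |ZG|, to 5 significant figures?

37.847

Checks: |RG| = 46.70 ✓; |GC| = 44.70 ✓.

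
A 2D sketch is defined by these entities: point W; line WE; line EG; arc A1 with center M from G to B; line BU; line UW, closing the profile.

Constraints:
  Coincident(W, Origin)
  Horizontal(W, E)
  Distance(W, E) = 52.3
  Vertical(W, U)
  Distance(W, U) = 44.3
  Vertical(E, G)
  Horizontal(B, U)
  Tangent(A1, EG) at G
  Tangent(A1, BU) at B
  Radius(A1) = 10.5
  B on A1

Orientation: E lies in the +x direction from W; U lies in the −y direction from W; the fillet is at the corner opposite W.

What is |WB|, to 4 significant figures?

60.91

W is at the origin; WE is horizontal with |WE| = 52.3 and E on the +x side, so E = (52.30, 0.000). WU is vertical with |WU| = 44.3 and U on the −y side, so U = (0.000, -44.30). The virtual corner opposite W is at (52.30, -44.30). Tangency of A1 to EG means the radius MG is perpendicular to EG and tangency of A1 to BU means the radius MB is perpendicular to BU, with radius 10.5, so the center M sits 10.5 in from both sides at M = (41.80, -33.80). That places the tangent points at G = (52.30, -33.80) on EG and B = (41.80, -44.30) on BU. Then |WB| = |B − W| = 60.91.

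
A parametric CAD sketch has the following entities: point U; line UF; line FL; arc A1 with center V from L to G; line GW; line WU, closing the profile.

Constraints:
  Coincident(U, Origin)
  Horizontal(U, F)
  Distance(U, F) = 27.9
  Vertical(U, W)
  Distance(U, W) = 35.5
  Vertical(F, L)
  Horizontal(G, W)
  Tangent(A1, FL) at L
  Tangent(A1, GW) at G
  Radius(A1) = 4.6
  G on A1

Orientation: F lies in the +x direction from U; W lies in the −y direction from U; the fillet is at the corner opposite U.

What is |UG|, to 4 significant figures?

42.46

The virtual corner opposite U is at (27.90, -35.50). The tangent condition forces VL to be normal to FL and the tangent condition forces VG to be normal to GW, with radius 4.6, so the center V sits 4.6 in from both sides at V = (23.30, -30.90). That places the tangent points at L = (27.90, -30.90) on FL and G = (23.30, -35.50) on GW. Then |UG| = |G − U| = 42.46.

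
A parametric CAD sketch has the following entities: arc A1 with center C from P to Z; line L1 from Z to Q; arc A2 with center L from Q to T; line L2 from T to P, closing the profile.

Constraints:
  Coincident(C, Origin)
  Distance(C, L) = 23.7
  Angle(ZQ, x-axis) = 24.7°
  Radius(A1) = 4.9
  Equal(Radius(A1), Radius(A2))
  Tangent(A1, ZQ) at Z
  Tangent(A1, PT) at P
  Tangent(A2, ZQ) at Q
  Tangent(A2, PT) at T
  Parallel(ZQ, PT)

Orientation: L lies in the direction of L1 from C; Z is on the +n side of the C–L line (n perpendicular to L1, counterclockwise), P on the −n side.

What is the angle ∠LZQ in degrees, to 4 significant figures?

11.68°

Tangency of A1 to both parallel lines with radius 4.9 puts Z and P at C ± 4.9·n: Z = (-2.048, 4.452), P = (2.048, -4.452). Equal radii place Q and T the same way about L: Q = L + 4.9·n = (19.48, 14.36), T = L − 4.9·n = (23.58, 5.452). Then cos ∠LZQ = ZL·ZQ / (|ZL||ZQ|), giving 11.68°.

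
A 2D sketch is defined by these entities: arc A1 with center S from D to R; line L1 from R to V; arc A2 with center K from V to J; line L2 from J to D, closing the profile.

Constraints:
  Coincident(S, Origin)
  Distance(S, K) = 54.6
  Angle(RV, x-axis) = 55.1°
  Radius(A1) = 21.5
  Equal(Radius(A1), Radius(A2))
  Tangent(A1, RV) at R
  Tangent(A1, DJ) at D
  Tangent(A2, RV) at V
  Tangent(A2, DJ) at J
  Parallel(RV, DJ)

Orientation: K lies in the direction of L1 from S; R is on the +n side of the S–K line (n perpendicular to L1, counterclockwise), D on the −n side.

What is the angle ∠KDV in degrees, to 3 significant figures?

16.7°

The slot axis is L1's direction at 55.1°, so u = (cos 55.1°, sin 55.1°) = (0.572, 0.820) and n = (−sin 55.1°, cos 55.1°) = (-0.820, 0.572). S is at the origin and K lies 54.6 along u from S, so K = 54.6·u = (31.2, 44.8). Tangency of A1 to both parallel lines with radius 21.5 puts R and D at S ± 21.5·n: R = (-17.6, 12.3), D = (17.6, -12.3). Equal radii place V and J the same way about K: V = K + 21.5·n = (13.6, 57.1), J = K − 21.5·n = (48.9, 32.5). Then cos ∠KDV = DK·DV / (|DK||DV|), giving 16.7°.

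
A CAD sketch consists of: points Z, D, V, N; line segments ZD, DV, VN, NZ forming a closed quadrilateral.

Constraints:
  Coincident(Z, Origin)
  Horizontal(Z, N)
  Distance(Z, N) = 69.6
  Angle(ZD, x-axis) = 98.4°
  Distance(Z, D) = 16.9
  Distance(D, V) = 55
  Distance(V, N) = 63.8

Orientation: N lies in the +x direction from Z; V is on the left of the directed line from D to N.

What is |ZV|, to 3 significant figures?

66.3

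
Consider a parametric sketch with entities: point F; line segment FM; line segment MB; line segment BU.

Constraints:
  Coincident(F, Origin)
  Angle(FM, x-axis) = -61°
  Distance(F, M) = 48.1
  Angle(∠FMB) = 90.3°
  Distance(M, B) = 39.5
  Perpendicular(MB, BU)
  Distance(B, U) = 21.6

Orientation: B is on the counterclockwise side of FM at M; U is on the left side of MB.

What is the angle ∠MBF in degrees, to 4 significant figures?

50.43°

F is at the origin; FM runs at -61.0° with length 48.1, so M = 48.1·(cos -61.0°, sin -61.0°) = (23.32, -42.07). ∠FMB = 90.3°, so MB runs at -61.0° + (180° − 90.3°) = 28.70° from the x-axis; with |MB| = 39.5, B = M + 39.5·(cos 28.70°, sin 28.70°) = (57.97, -23.10). Then cos ∠MBF = BM·BF / (|BM||BF|), giving 50.43°.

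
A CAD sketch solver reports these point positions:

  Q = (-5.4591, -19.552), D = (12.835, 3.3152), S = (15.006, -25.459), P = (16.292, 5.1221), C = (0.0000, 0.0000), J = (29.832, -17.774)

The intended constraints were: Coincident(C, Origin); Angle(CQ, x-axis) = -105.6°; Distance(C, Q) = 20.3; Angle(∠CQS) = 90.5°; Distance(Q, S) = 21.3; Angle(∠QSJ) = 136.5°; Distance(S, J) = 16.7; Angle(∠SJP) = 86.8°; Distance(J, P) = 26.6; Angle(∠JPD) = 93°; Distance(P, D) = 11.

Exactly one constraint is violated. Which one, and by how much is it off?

Distance(P, D) = 11 — off by 7.10.

C = (0.00, 0.00) ✓; CQ at -105.6° ✓; |CQ| = 20.30 ✓; ∠CQS = 90.50° ✓; |QS| = 21.30 ✓; ∠QSJ = 136.5° ✓; |SJ| = 16.70 ✓; ∠SJP = 86.80° ✓; |JP| = 26.60 ✓; ∠JPD = 93.00° ✓; |PD| = 3.901 ✗.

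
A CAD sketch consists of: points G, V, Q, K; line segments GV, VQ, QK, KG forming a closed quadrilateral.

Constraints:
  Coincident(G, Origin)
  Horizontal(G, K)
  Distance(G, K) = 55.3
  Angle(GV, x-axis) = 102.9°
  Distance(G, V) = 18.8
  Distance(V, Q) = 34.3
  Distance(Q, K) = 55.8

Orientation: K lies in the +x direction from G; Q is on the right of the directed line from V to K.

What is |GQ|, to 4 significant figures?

15.56

Checks: |VQ| = 34.30 ✓; |QK| = 55.80 ✓.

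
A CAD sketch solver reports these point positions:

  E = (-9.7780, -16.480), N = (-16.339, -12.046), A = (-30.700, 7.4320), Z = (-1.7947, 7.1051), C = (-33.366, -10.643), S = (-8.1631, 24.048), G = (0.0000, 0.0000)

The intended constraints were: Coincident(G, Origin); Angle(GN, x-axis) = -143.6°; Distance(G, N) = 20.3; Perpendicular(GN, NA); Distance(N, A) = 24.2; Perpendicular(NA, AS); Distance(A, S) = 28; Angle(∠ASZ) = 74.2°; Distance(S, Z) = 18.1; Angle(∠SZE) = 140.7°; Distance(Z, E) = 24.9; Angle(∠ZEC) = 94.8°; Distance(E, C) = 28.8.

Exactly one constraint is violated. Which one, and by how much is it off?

Distance(E, C) = 28.8 — off by 4.50.

G = (0.00, 0.00) ✓; GN at -143.6° ✓; |GN| = 20.30 ✓; ∠(GN, NA) = 90.00° ✓; |NA| = 24.20 ✓; ∠(NA, AS) = 90.00° ✓; |AS| = 28.00 ✓; ∠ASZ = 74.20° ✓; |SZ| = 18.10 ✓; ∠SZE = 140.7° ✓; |ZE| = 24.90 ✓; ∠ZEC = 94.80° ✓; |EC| = 24.30 ✗.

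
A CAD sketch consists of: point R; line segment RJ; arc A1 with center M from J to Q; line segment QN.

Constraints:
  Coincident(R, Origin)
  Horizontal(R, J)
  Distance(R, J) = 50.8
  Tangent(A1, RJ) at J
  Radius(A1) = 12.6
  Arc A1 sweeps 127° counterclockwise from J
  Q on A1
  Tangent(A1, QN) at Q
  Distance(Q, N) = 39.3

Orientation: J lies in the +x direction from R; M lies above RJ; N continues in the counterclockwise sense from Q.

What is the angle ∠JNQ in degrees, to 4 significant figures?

22.24°

On A1, J sits at bearing -90° from M; a 127° counterclockwise sweep puts Q at bearing 37°, so Q = M + 12.6·(cos 37°, sin 37°) = (60.86, 20.18). The tangent condition forces MQ to be normal to QN, so QN runs along (−sin 37°, cos 37°); with |QN| = 39.3, N = (37.21, 51.57). Then cos ∠JNQ = NJ·NQ / (|NJ||NQ|), giving 22.24°.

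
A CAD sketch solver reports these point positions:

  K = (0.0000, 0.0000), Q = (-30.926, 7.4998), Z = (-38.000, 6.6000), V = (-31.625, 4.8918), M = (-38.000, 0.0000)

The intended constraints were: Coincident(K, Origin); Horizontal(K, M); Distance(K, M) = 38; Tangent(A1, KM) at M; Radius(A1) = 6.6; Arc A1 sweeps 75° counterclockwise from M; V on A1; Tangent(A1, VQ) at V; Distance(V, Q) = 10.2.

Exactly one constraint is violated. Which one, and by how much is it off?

Distance(V, Q) = 10.2 — off by 7.50.

K = (0.00, 0.00) ✓; K.y = 0.00, M.y = 0.00 ✓; |KM| = 38.00 ✓; ∠(ZM, MK) = 90.00° ✓; |ZM| = 6.600 ✓; bearing(Z→V) − bearing(Z→M) = 75.00° ✓; |ZV| = 6.600 ✓; ∠(ZV, VQ) = 90.00° ✓; |VQ| = 2.700 ✗.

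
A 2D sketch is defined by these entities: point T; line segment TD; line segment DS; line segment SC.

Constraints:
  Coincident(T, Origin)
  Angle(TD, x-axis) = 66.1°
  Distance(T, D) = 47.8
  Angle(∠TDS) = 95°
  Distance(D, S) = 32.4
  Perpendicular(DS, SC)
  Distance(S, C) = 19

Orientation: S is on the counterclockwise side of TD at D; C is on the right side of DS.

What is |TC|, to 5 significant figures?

75.994

T is at the origin; TD runs at 66.1° with length 47.8, so D = 47.8·(cos 66.1°, sin 66.1°) = (19.366, 43.701). ∠TDS = 95.0°, so DS runs at 66.1° + (180° − 95.0°) = 151.10° from the x-axis; with |DS| = 32.4, S = D + 32.4·(cos 151.10°, sin 151.10°) = (-8.9993, 59.360). DS is perpendicular to SC; with |SC| = 19.0 on the right of DS, C = S + 19.0·(0.48328, 0.87546) = (0.18308, 75.994). Then |TC| = |C − T| = 75.994.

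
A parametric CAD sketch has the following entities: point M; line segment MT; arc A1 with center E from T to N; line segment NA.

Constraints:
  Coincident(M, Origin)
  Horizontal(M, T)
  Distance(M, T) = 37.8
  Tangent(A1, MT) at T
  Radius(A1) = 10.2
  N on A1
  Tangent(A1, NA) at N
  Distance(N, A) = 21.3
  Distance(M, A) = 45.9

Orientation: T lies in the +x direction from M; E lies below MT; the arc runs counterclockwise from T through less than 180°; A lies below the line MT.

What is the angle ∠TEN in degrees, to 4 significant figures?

101.0°

Checks: ∠(ET, TM) = 90.00° ✓; |ET| = 10.20 ✓; |EN| = 10.20 ✓; ∠(EN, NA) = 90.00° ✓; |NA| = 21.30 ✓; |MA| = 45.90 ✓.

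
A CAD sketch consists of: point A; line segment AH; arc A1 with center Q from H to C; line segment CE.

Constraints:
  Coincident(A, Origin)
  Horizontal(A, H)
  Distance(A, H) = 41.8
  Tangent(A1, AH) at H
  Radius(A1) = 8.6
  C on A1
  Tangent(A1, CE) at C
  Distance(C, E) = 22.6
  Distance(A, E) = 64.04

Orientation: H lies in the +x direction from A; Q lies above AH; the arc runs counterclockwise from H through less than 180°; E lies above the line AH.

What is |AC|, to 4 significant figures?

50.01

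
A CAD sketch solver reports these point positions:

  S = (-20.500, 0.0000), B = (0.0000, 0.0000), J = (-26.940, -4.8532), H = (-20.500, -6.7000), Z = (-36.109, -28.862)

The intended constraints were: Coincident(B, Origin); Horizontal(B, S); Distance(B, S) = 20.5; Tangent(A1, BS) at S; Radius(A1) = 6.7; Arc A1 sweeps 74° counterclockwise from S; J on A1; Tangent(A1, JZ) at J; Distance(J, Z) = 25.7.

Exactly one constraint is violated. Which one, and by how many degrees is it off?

Tangent(A1, JZ) at J — off by 4.90°.

B = (0.00, 0.00) ✓; B.y = 0.00, S.y = 0.00 ✓; |BS| = 20.50 ✓; ∠(HS, SB) = 90.00° ✓; |HS| = 6.700 ✓; bearing(H→J) − bearing(H→S) = 74.00° ✓; |HJ| = 6.700 ✓; ∠(HJ, JZ) = 94.90° ✗; |JZ| = 25.70 ✓.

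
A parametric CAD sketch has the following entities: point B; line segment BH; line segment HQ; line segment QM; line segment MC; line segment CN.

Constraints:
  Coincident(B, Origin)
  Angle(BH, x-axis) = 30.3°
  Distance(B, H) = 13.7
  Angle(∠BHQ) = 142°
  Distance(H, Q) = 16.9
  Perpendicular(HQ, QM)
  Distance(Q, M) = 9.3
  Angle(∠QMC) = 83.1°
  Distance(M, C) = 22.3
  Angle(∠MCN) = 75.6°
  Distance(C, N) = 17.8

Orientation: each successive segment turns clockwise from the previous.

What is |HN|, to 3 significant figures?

10.0

B is at the origin; BH runs at 30.3° with length 13.7, so H = (11.8, 6.91). ∠BHQ = 142.0° gives HQ at -7.70° from the x-axis; with |HQ| = 16.9, Q = (28.6, 4.65). HQ ⟂ QM, so QM runs at -97.7°; with |QM| = 9.3, M = (27.3, -4.57). ∠QMC = 83.1° gives MC at 165° from the x-axis; with |MC| = 22.3, C = (5.75, 1.05). ∠MCN = 75.6° gives CN at 61.0° from the x-axis; with |CN| = 17.8, N = (14.4, 16.6). Then |HN| = |N − H| = 10.0.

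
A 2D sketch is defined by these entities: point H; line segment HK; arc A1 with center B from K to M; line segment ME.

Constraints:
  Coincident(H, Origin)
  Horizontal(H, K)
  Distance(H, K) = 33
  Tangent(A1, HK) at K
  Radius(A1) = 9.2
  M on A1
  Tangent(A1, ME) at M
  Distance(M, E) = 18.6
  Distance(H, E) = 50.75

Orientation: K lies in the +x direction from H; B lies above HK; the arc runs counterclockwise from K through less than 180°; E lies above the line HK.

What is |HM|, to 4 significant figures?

43.15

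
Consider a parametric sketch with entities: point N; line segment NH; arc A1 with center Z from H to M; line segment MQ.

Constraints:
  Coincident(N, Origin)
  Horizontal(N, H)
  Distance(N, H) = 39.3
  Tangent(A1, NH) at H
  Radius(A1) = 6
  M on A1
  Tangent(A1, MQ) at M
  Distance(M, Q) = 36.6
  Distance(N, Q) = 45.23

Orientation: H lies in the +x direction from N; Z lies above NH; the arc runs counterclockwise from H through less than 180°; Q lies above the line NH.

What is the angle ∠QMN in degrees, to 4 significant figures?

66.20°

N is at the origin; NH is horizontal with |NH| = 39.3 and H on the +x side, so H = (39.30, 0.000). A1 meets NH tangentially, so ZH is at right angles to NH, so Z = H + (0, 6) = (39.30, 6.000). Since ZM ⟂ MQ (tangency), |ZQ| = √(6.0² + 36.6²) = 37.09 regardless of where M sits on A1. So Q lies on both circle(N, 45.23) and circle(Z, 37.09); the above-NH intersection is Q = (22.66, 39.15). M is the foot of the tangent from Q: M = (44.16, 9.524).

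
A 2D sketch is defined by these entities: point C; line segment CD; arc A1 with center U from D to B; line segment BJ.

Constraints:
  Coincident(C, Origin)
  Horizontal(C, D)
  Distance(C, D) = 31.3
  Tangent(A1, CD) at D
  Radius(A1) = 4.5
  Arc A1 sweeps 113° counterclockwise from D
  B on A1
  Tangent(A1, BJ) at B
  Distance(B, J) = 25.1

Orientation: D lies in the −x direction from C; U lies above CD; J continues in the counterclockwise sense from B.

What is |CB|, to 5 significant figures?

27.869

C is at the origin; C and D share the same y with |CD| = 31.3 and D on the −x side, so D = (-31.300, 0.0000). A1 meets CD tangentially, so UD is at right angles to CD, so U = D + (0, 4.5) = (-31.300, 4.5000). On A1, D sits at bearing -90° from U; a 113° counterclockwise sweep puts B at bearing 23°, so B = U + 4.5·(cos 23°, sin 23°) = (-27.158, 6.2583). Then |CB| = |B − C| = 27.869.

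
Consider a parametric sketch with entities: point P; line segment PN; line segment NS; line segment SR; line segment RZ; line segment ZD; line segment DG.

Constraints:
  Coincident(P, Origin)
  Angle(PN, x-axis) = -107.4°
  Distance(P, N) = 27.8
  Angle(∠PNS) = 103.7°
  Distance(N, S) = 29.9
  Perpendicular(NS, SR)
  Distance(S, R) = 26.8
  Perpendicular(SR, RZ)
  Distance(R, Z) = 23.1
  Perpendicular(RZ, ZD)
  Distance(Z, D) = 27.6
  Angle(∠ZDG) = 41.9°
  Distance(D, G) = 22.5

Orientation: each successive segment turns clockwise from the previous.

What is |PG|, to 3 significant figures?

30.5

P is at the origin; PN runs at -107.4° with length 27.8, so N = (-8.31, -26.5). ∠PNS = 103.7° gives NS at 176° from the x-axis; with |NS| = 29.9, S = (-38.2, -24.6). NS ⟂ SR, so SR runs at 86.3°; with |SR| = 26.8, R = (-36.4, 2.15). SR ⟂ RZ, so RZ runs at -3.70°; with |RZ| = 23.1, Z = (-13.4, 0.655). RZ is perpendicular to ZD, so ZD runs at -93.7°; with |ZD| = 27.6, D = (-15.2, -26.9). ∠ZDG = 41.9° gives DG at 128° from the x-axis; with |DG| = 22.5, G = (-29.1, -9.21). Then |PG| = |G − P| = 30.5.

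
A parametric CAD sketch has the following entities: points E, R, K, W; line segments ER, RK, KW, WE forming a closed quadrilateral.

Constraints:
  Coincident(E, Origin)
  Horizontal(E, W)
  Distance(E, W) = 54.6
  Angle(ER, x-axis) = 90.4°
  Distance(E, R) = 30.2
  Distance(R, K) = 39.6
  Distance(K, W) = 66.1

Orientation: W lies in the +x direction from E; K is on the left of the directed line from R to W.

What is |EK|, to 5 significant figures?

65.196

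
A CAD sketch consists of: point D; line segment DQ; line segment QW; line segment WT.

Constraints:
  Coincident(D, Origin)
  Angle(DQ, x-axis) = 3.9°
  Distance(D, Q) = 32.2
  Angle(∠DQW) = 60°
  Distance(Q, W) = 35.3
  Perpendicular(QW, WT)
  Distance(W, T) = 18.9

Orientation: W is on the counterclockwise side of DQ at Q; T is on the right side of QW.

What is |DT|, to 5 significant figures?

50.572

∠DQW = 60.0°, so QW runs at 3.9° + (180° − 60.0°) = 123.90° from the x-axis; with |QW| = 35.3, W = Q + 35.3·(cos 123.90°, sin 123.90°) = (12.437, 31.490). QW ⟂ WT; with |WT| = 18.9 on the right of QW, T = W + 18.9·(0.83001, 0.55775) = (28.124, 42.031). Then |DT| = |T − D| = 50.572.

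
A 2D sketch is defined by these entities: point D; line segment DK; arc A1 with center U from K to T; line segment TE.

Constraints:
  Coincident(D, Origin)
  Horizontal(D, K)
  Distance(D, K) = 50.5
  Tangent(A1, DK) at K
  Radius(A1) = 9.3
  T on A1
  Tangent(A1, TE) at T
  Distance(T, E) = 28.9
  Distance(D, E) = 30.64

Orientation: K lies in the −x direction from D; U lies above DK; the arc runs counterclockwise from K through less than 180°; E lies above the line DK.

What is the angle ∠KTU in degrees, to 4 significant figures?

69.88°

D is at the origin; DK is horizontal with |DK| = 50.5 and K on the −x side, so K = (-50.50, 0.000). Tangency of A1 to DK means the radius UK is perpendicular to DK, so U = K + (0, 9.3) = (-50.50, 9.300). Since UT ⟂ TE (tangency), |UE| = √(9.3² + 28.9²) = 30.36 regardless of where T sits on A1. So E lies on both circle(D, 30.64) and circle(U, 30.36); the above-DK intersection is E = (-22.43, 20.87). T is the foot of the tangent from E: T = (-44.49, 2.201).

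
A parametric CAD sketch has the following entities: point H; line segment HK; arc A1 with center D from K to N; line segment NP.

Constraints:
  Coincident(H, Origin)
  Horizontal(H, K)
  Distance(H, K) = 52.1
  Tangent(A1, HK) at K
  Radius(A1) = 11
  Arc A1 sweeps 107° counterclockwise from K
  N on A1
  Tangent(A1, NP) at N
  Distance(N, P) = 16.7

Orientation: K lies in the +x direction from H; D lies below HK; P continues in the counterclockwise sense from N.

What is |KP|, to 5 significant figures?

30.708

H is at the origin; HK is horizontal with |HK| = 52.1 and K on the +x side, so K = (52.100, 0.0000). The tangent condition forces DK to be normal to HK, so D = K + (0, -11) = (52.100, -11.000). On A1, K sits at bearing 90° from D; a 107° counterclockwise sweep puts N at bearing 197°, so N = D + 11.0·(cos 197°, sin 197°) = (41.581, -14.216). Tangency of A1 to NP means the radius DN is perpendicular to NP, so NP runs along (−sin 197°, cos 197°); with |NP| = 16.7, P = (46.463, -30.186). Then |KP| = |P − K| = 30.708.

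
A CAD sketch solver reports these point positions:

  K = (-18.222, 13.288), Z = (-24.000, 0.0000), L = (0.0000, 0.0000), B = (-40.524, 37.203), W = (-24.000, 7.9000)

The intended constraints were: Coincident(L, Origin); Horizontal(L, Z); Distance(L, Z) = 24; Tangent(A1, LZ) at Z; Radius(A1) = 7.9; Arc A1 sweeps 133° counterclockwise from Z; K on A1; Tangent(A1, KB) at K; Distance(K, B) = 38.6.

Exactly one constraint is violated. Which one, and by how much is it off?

Distance(K, B) = 38.6 — off by 5.90.

L = (0.00, 0.00) ✓; L.y = 0.00, Z.y = 0.00 ✓; |LZ| = 24.00 ✓; ∠(WZ, ZL) = 90.00° ✓; |WZ| = 7.900 ✓; bearing(W→K) − bearing(W→Z) = 133.0° ✓; |WK| = 7.900 ✓; ∠(WK, KB) = 90.00° ✓; |KB| = 32.70 ✗.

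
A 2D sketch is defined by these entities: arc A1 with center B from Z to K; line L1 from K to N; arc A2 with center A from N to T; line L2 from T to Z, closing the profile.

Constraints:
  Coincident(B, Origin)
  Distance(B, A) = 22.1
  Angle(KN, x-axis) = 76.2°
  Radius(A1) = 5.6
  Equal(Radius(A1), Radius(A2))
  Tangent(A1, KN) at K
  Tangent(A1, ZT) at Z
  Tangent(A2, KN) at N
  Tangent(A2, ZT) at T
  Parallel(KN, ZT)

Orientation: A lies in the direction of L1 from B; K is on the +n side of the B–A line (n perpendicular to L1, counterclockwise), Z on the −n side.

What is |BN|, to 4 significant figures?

22.80

Tangency of A1 to both parallel lines with radius 5.6 puts K and Z at B ± 5.6·n: K = (-5.438, 1.336), Z = (5.438, -1.336). Equal radii place N and T the same way about A: N = A + 5.6·n = (-0.1668, 22.80), T = A − 5.6·n = (10.71, 20.13). Then |BN| = |N − B| = 22.80.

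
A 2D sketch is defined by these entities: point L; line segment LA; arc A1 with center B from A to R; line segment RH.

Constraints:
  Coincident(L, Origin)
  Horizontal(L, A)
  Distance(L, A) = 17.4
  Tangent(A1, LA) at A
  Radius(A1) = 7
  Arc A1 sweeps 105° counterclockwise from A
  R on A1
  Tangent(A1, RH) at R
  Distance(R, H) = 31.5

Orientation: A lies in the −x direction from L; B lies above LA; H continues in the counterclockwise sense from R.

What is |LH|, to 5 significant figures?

43.506

L is at the origin; L and A share the same y with |LA| = 17.4 and A on the −x side, so A = (-17.400, 0.0000). Tangency of A1 to LA means the radius BA is perpendicular to LA, so B = A + (0, 7) = (-17.400, 7.0000). On A1, A sits at bearing -90° from B; a 105° counterclockwise sweep puts R at bearing 15°, so R = B + 7.0·(cos 15°, sin 15°) = (-10.639, 8.8117). Since A1 is tangent to RH there, BR ⟂ RH, so RH runs along (−sin 15°, cos 15°); with |RH| = 31.5, H = (-18.791, 39.238). Then |LH| = |H − L| = 43.506.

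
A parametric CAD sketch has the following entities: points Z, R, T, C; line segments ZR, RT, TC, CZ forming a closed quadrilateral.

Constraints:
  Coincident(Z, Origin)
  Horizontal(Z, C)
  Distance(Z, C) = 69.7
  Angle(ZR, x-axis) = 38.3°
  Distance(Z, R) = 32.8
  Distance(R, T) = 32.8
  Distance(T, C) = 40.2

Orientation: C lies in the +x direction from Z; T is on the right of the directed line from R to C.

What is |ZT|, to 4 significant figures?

33.55

Checks: |RT| = 32.80 ✓; |TC| = 40.20 ✓.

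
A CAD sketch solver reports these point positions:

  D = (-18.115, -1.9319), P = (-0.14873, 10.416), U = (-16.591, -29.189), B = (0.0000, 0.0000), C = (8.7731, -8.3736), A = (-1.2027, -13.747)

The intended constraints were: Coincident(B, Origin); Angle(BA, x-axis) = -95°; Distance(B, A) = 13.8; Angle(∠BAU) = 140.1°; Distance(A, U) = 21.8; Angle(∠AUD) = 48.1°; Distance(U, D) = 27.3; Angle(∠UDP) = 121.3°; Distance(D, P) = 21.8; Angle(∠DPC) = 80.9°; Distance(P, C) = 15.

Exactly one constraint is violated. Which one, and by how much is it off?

Distance(P, C) = 15 — off by 5.80.

B = (0.00, 0.00) ✓; BA at -95.00° ✓; |BA| = 13.80 ✓; ∠BAU = 140.1° ✓; |AU| = 21.80 ✓; ∠AUD = 48.10° ✓; |UD| = 27.30 ✓; ∠UDP = 121.3° ✓; |DP| = 21.80 ✓; ∠DPC = 80.90° ✓; |PC| = 20.80 ✗.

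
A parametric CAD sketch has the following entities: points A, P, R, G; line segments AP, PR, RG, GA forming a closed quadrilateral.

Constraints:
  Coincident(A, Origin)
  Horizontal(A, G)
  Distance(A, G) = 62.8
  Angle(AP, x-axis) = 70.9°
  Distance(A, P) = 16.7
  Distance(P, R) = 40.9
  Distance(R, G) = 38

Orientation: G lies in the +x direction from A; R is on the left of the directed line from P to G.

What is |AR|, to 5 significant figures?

53.696

A is at the origin; A and G share the same y with |AG| = 62.8 and G in +x, so G = (62.8, 0). AP runs at 70.9° with |AP| = 16.7, so P = (5.4645, 15.781). R is determined by |PR| = 40.9 and |RG| = 38.0 together: it lies at the intersection of circle(P, 40.9) and circle(G, 38.0). With |PG| = 59.468, the foot of the radical line on PG is 31.658 from P and the perpendicular offset is √(40.9² − 31.658²) = 25.896. Taking the left-of-PG solution: R = (42.859, 32.347).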